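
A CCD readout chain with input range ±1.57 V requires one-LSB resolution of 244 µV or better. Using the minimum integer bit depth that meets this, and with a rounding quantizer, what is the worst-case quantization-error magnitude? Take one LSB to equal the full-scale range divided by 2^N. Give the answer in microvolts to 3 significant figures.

Span: 1.57 V − (-1.57 V) = 3.14 V.
Required number of levels: 3.14/244 µV = 12869; smallest N with 2^N ≥ that is 14.
LSB = 3.14 V ÷ 2^14 = 3.14/16384 V = 191.65 µV.
Half an LSB is 95.8 µV.

95.8 µV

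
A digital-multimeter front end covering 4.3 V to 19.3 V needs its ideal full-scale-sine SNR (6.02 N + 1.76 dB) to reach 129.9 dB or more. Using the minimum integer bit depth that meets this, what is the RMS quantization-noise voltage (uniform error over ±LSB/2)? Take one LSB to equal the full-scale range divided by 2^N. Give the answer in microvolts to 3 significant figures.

1.03 µV

The full-scale span is 19.3 − (4.3) = 15 V.
Required N = ⌈(129.9 − 1.76)/6.02⌉ = ⌈21.286⌉ = 22.
One LSB is 15 V / 4194304 = 3.5763 µV.
σ_q = LSB/√12 = 3.5763 µV/3.4641 = 1.03 µV.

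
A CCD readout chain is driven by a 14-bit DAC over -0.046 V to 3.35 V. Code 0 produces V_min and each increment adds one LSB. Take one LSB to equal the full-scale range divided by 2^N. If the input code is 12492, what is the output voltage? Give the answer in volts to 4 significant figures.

Range = 3.35 − (-0.046) = 3.396 V. LSB = 3.396 V / 2^14.
Output = V_min + (12492/16384) × range = -0.046 + 0.762451 × 3.396 V
      = -0.046 V + 2.58928 V = 2.54328 V.

2.543 V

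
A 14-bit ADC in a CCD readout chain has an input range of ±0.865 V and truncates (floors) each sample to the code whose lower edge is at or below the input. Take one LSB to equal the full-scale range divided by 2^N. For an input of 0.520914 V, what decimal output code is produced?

13125

Range = 0.865 − (-0.865) = 1.73 V. LSB = 1.73 V / 2^14 ≈ 105.6 µV.
V_in − V_min = 0.520914 − (-0.865) = 1.385914 V.
Divide by LSB: 1.385914 × 16384/1.73 = 13125.3266.
Truncating gives code 13125.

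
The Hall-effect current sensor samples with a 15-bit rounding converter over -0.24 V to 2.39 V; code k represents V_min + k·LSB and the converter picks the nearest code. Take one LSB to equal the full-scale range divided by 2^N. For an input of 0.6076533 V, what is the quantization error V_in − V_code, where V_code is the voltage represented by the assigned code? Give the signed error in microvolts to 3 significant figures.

The full-scale span is 2.39 − (-0.24) = 2.63 V. LSB = 2.63 V / 2^15 ≈ 80.26 µV.
Position in LSBs: (0.6076533 − (-0.24)) × 32768/2.63 = 10561.1800; rounding gives k = 10561.
Reconstructed level: -0.24 + 10561 × 2.63/32768 V = 0.60763885498 V.
Error = V_in − V_code = 0.6076533 − (0.60763885498) = +14.4 µV.

+14.4 µV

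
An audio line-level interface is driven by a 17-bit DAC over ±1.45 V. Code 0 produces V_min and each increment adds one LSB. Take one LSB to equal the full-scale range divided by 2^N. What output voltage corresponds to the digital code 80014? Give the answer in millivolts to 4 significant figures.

The full-scale span is 1.45 − (-1.45) = 2.9 V. LSB = 2.9 V / 2^17.
Output = V_min + (80014/131072) × range = -1.45 + 0.610458 × 2.9 V
      = -1.45 + 1.77033 = 0.320329 V.

320.3 mV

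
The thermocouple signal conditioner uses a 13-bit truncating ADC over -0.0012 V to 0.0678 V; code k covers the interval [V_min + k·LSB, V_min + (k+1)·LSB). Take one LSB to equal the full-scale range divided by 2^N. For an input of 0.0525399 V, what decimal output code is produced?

6380

The full-scale span is 0.0678 − (-0.0012) = 0.069 V. LSB = 0.069 V / 2^13 ≈ 8.423 µV.
(V_in − V_min) × 2^13/range = (0.0525399 − (-0.0012)) × 8192/0.069 = 6380.250.
Floor → code = 6380.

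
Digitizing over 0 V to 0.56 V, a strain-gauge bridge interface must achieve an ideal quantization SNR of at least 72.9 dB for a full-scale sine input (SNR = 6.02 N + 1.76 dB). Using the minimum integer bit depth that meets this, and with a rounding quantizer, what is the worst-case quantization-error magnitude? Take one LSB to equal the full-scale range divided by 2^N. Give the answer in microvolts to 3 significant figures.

68.4 µV

Range is 0.56 V.
Solving 6.02 N ≥ 72.9 − 1.76: N ≥ 11.817. Round up → N = 12.
One LSB is 0.56 V / 4096 = 136.72 µV.
|e|_max = LSB/2 = 68.4 µV.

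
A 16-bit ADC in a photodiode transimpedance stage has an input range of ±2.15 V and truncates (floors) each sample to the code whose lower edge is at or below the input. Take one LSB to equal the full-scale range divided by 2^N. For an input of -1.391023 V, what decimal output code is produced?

11567

Span: 2.15 V − (-2.15 V) = 4.3 V. LSB = 4.3 V / 2^16 ≈ 65.61 µV.
code = ⌊(V_in − V_min)/LSB⌋ = ⌊(V_in − V_min) × 2^16 / range⌋
     = ⌊(-1.391023 − (-2.15)) × 65536 / 4.3⌋ = ⌊0.758977 × 65536/4.3⌋
     = ⌊11567.516⌋ = 11567.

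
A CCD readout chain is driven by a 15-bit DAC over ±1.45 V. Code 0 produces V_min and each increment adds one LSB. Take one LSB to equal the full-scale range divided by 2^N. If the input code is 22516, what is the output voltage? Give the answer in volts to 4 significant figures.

0.5427 V

The full-scale span is 1.45 − (-1.45) = 2.9 V. LSB = 2.9 V / 2^15.
Output = V_min + (22516/32768) × range = -1.45 + 0.687134 × 2.9 V
      = -1.45 V + 1.99269 V = 0.542688 V.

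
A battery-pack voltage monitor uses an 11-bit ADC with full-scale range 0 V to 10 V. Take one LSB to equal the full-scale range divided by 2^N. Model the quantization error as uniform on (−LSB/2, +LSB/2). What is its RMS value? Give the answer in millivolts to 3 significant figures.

1.41 mV

Range is 10 V.
Step size = 10/2048 V = 4.8828 mV.
RMS of a uniform error over width LSB is LSB/√12 = 1.41 mV.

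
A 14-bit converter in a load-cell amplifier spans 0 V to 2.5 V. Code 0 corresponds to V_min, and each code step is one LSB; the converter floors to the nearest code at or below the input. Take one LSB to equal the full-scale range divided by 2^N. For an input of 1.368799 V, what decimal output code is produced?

8970

V_FS = 2.5 V. LSB = 2.5 V / 2^14 ≈ 152.6 µV.
(V_in − V_min) × 2^14/range = (1.368799 − (0)) × 16384/2.5 = 8970.561.
Floor → code = 8970.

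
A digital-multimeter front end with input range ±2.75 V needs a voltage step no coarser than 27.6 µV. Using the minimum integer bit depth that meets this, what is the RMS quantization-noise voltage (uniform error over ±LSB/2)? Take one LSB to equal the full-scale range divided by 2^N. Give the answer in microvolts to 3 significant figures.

6.06 µV

Span: 2.75 V − (-2.75 V) = 5.5 V.
Need 2^N ≥ 5.5 V / 27.6 µV = 199300 → N_min = 18.
Step size = 5.5/262144 V = 20.981 µV.
σ_q = LSB/√12 = 20.981 µV/3.4641 = 6.06 µV.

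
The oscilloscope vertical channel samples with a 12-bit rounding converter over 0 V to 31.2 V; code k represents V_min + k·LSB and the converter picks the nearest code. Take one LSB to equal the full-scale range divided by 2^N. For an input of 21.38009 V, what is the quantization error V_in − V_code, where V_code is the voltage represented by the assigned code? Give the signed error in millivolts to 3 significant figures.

−1.36 mV

Span = 31.2 V. LSB = 31.2 V / 2^12 ≈ 7.617 mV.
(V_in − V_min)/LSB = (21.38009 − (0)) × 4096/31.2 = 2806.8221 → nearest code k = 2807.
Reconstructed level: 0 + 2807 × 31.2/4096 V = 21.38144531 V.
e = 21.38009 − (21.38144531) = −1.36 mV.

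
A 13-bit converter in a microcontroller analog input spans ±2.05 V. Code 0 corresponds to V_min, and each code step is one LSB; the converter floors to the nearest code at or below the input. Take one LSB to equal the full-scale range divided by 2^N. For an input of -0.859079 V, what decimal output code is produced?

2379

The full-scale span is 2.05 − (-2.05) = 4.1 V. LSB = 4.1 V / 2^13 ≈ 0.5005 mV.
V_in − V_min = -0.859079 − (-2.05) = 1.190921 V.
Divide by LSB: 1.190921 × 8192/4.1 = 2379.5183.
Truncating gives code 2379.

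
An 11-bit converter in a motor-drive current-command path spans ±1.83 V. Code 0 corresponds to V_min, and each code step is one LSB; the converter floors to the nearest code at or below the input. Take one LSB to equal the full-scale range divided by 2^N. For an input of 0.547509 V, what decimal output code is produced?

Full-scale range = 1.83 V − (-1.83 V) = 3.66 V. LSB = 3.66 V / 2^11 ≈ 1.787 mV.
V_in − V_min = 0.547509 − (-1.83) = 2.377509 V.
Divide by LSB: 2.377509 × 2048/3.66 = 1330.3657.
Truncating gives code 1330.

1330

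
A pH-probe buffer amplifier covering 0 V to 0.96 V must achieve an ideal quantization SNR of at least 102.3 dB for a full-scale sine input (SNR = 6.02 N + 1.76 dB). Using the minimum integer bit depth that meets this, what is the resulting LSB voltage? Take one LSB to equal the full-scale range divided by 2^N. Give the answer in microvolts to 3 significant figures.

Span = 0.96 V.
Solving 6.02 N ≥ 102.3 − 1.76: N ≥ 16.701. Round up → N = 17.
LSB = 0.96 V / 2^17 = 7.32 µV.

7.32 µV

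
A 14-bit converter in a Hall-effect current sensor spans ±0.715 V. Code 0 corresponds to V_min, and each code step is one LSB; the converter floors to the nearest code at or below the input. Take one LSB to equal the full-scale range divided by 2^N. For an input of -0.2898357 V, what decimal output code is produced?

The full-scale span is 0.715 − (-0.715) = 1.43 V. LSB = 1.43 V / 2^14 ≈ 87.28 µV.
V_in − V_min = -0.2898357 − (-0.715) = 0.4251643 V.
Divide by LSB: 0.4251643 × 16384/1.43 = 4871.2531.
Truncating gives code 4871.

4871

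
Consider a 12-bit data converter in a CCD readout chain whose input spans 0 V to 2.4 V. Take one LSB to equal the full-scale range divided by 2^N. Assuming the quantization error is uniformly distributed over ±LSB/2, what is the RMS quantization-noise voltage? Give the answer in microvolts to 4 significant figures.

169.1 µV

Full-scale range = 2.4 V.
One LSB is 2.4 V / 4096 = 0.585938 mV.
V_rms = LSB/√12 = 0.585938 mV / √12 = 169.1 µV.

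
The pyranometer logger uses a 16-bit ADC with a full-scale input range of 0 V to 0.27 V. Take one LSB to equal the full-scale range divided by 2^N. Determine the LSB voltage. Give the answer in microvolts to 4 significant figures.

Full-scale range = 0.27 V.
There are 2^16 = 65536 steps.
LSB = 0.27 V / 2^16 = 4.120 µV.

4.120 µV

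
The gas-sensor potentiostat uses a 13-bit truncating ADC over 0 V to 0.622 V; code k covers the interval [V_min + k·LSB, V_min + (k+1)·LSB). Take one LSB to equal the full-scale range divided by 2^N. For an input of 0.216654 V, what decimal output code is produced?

Span = 0.622 V. LSB = 0.622 V / 2^13 ≈ 75.93 µV.
V_in − V_min = 0.216654 − (0) = 0.216654 V.
Divide by LSB: 0.216654 × 8192/0.622 = 2853.4237.
Truncating gives code 2853.

2853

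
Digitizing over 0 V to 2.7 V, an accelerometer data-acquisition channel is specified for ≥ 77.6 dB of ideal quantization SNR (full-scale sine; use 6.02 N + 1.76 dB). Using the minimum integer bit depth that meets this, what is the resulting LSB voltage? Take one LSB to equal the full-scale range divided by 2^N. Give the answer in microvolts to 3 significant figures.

Span = 2.7 V.
Required N = ⌈(77.6 − 1.76)/6.02⌉ = ⌈12.598⌉ = 13.
LSB = 2.7 V ÷ 2^13 = 2.7/8192 V = 330 µV.

330 µV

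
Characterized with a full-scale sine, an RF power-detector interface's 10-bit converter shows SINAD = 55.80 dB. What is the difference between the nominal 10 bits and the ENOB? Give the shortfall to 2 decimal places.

1.02 bits

Effective bits = (55.80 − 1.76)/6.02 = 8.9767.
Lost resolution: 10 − 8.9767 = 1.0233 bits.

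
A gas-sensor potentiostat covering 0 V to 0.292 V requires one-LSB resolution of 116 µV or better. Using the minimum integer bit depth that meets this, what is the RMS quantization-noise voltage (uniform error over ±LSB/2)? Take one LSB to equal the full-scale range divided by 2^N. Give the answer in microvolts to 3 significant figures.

Full-scale range = 0.292 V.
Need 2^N ≥ 0.292 V / 116 µV = 2517 → N_min = 12.
LSB = 0.292 V ÷ 2^12 = 0.292/4096 V = 71.289 µV.
RMS noise = LSB/√12 = 20.6 µV.

20.6 µV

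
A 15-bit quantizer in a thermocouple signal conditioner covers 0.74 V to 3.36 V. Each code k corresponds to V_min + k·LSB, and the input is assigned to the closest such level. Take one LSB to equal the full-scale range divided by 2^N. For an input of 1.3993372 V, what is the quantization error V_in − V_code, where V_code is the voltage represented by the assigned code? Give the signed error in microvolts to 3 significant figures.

Span: 3.36 V − (0.74 V) = 2.62 V. LSB = 2.62 V / 2^15 ≈ 79.96 µV.
(V_in − V_min)/LSB = (1.3993372 − (0.74)) × 32768/2.62 = 8246.2448 → nearest code k = 8246.
Reconstructed level: 0.74 + 8246 × 2.62/32768 V = 1.3993176270 V.
Error = V_in − V_code = 1.3993372 − (1.3993176270) = +19.6 µV.

+19.6 µV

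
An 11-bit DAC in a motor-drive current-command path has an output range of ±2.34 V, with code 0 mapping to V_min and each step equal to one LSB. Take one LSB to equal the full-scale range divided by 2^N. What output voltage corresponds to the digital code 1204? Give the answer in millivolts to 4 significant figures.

411.3 mV

Full-scale range = 2.34 V − (-2.34 V) = 4.68 V. LSB = 4.68 V / 2^11.
Output = V_min + (1204/2048) × range = -2.34 + 0.587891 × 4.68 V
      = -2.34 + 2.75133 = 0.411328 V.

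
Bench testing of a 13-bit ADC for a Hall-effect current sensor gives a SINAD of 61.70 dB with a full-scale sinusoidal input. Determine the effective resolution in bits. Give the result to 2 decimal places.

9.96 bits

ENOB = (SINAD − 1.76) / 6.02 = (61.70 − 1.76) / 6.02 = 59.94 / 6.02 = 9.9568.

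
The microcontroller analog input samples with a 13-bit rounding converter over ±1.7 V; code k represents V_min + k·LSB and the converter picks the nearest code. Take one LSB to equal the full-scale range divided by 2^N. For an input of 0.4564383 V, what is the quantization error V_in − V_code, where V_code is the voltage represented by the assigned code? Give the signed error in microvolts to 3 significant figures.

Span: 1.7 V − (-1.7 V) = 3.4 V. LSB = 3.4 V / 2^13 ≈ 415.0 µV.
Position in LSBs: (0.4564383 − (-1.7)) × 8192/3.4 = 5195.7478; rounding gives k = 5196.
V_code = -1.7 + (5196/8192) × 3.4 = 0.4565429688 V.
V_in − V_code = 0.4564383 − (0.4565429688) = −105 µV.

−105 µV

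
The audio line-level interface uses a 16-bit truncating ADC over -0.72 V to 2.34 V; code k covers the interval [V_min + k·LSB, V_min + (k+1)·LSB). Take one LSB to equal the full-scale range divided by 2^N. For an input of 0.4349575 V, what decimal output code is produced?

24735

Range = 2.34 − (-0.72) = 3.06 V. LSB = 3.06 V / 2^16 ≈ 46.69 µV.
code = ⌊(V_in − V_min)/LSB⌋ = ⌊(V_in − V_min) × 2^16 / range⌋
     = ⌊(0.4349575 − (-0.72)) × 65536 / 3.06⌋ = ⌊1.1549575 × 65536/3.06⌋
     = ⌊24735.717⌋ = 24735.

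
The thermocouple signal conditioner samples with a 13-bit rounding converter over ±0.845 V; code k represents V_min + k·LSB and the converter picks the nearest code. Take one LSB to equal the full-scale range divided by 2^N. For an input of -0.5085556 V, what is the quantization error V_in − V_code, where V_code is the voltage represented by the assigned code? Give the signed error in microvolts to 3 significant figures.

Range = 0.845 − (-0.845) = 1.69 V. LSB = 1.69 V / 2^13 ≈ 206.3 µV.
(-0.5085556 − (-0.845)) / LSB = 0.3364444 × 8192/1.69 = 1630.8595. Nearest integer: k = 1631.
Reconstructed level: -0.845 + 1631 × 1.69/8192 V = -0.5085266113 V.
V_in − V_code = -0.5085556 − (-0.5085266113) = −29.0 µV.

−29.0 µV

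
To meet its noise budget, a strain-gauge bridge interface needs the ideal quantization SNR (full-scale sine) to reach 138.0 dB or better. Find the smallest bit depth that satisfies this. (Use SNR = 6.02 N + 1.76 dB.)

23 bits

Required N = ⌈(138.0 − 1.76)/6.02⌉ = ⌈22.631⌉ = 23.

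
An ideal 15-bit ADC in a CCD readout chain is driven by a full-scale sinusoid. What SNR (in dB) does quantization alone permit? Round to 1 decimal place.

6.02(15) + 1.76 = 90.30 + 1.76 = 92.06 dB.

92.1 dB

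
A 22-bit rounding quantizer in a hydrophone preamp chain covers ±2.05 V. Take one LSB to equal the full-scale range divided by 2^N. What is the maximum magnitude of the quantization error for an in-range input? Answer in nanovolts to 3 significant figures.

Range = 2.05 − (-2.05) = 4.1 V.
LSB = 4.1 V / 2^22 = 0.97752 µV.
A rounding quantizer has |error| ≤ LSB/2 = 489 nV.

489 nV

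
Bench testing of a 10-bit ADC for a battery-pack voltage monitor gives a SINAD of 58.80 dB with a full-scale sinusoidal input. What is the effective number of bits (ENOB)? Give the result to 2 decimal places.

Inverting SNR = 6.02 N + 1.76: N_eff = (58.80 − 1.76)/6.02 = 9.4751.

9.48 bits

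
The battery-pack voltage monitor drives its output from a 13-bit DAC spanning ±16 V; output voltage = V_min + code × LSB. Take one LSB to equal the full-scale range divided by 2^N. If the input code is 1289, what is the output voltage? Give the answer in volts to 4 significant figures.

-10.96 V

The full-scale span is 16 − (-16) = 32 V. LSB = 32 V / 2^13.
Output = V_min + (1289/8192) × range = -16 + 0.157349 × 32 V
      = -16 + 5.03516 = -10.9648 V.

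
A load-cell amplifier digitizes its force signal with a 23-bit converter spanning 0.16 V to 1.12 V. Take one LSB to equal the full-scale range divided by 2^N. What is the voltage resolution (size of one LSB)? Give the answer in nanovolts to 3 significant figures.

The full-scale span is 1.12 − (0.16) = 0.96 V.
2^23 = 8388608 levels.
Step size = 0.96/8388608 V = 114 nV.

114 nV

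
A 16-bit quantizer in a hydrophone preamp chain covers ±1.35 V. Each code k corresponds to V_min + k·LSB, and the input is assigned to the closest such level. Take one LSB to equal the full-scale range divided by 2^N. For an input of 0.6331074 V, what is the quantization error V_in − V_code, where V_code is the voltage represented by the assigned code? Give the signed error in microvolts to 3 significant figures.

+6.51 µV

The full-scale span is 1.35 − (-1.35) = 2.7 V. LSB = 2.7 V / 2^16 ≈ 41.20 µV.
Position in LSBs: (0.6331074 − (-1.35)) × 65536/2.7 = 48135.1580; rounding gives k = 48135.
Reconstructed level: -1.35 + 48135 × 2.7/65536 V = 0.63310089111 V.
Error = V_in − V_code = 0.6331074 − (0.63310089111) = +6.51 µV.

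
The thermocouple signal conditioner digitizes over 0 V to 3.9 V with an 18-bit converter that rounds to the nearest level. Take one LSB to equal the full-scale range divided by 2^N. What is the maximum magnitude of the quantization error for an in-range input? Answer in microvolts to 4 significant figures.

7.439 µV

Span = 3.9 V.
Step size = 3.9/262144 V = 14.8773 µV.
|e|_max = LSB/2 = 7.439 µV.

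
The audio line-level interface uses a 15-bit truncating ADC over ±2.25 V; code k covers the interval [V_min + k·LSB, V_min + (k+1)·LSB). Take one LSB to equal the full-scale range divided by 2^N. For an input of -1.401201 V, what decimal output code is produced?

6180

Full-scale range = 2.25 V − (-2.25 V) = 4.5 V. LSB = 4.5 V / 2^15 ≈ 137.3 µV.
V_in − V_min = -1.401201 − (-2.25) = 0.848799 V.
Divide by LSB: 0.848799 × 32768/4.5 = 6180.7657.
Truncating gives code 6180.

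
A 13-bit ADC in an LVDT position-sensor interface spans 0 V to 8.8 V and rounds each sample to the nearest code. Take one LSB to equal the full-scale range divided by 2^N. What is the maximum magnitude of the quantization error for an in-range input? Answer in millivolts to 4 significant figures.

V_FS = 8.8 V.
One LSB is 8.8 V / 8192 = 1.07422 mV.
|e|_max = LSB/2 = 0.5371 mV.

0.5371 mV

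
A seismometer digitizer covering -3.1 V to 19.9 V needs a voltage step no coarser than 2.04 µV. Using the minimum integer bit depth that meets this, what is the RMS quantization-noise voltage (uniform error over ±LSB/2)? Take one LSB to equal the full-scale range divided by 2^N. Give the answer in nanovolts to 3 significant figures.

Range = 19.9 − (-3.1) = 23 V.
Levels needed ≥ 23/2.04 µV = 1.127e7. 2^24 = 16777216 suffices, so N_min = 24.
One LSB is 23 V / 16777216 = 1.3709 µV.
σ_q = LSB/√12 = 1.3709 µV/3.4641 = 396 nV.

396 nV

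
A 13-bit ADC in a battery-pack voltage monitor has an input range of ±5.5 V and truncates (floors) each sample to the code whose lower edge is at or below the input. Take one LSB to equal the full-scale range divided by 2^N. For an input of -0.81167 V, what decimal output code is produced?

Full-scale range = 5.5 V − (-5.5 V) = 11 V. LSB = 11 V / 2^13 ≈ 1.343 mV.
(V_in − V_min) × 2^13/range = (-0.81167 − (-5.5)) × 8192/11 = 3491.527.
Floor → code = 3491.

3491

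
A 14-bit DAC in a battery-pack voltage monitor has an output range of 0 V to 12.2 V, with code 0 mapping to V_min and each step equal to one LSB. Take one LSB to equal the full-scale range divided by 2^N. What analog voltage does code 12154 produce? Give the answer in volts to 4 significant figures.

Range is 12.2 V. LSB = 12.2 V / 2^14.
V_out = 0 + 12154 × (12.2/16384) V
      = 0 V + 9.05022 V = 9.05022 V.

9.050 V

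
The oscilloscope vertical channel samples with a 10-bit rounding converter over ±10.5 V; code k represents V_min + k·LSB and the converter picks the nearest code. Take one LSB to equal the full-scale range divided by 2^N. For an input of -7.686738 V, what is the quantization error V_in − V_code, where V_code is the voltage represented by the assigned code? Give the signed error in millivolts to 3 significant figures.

The full-scale span is 10.5 − (-10.5) = 21 V. LSB = 21 V / 2^10 ≈ 20.51 mV.
Position in LSBs: (-7.686738 − (-10.5)) × 1024/21 = 137.1800; rounding gives k = 137.
V_code = V_min + k × range/2^10 = -10.5 + 137 × 21/1024 = -7.690429688 V.
Error = V_in − V_code = -7.686738 − (-7.690429688) = +3.69 mV.

+3.69 mV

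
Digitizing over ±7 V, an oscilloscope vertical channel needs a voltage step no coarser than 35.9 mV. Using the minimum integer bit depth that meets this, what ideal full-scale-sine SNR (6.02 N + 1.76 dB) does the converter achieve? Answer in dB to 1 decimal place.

55.9 dB

Range = 7 − (-7) = 14 V.
Need 2^N ≥ 14 V / 35.9 mV = 390.0 → N_min = 9.
6.02(9) + 1.76 = 55.94 dB.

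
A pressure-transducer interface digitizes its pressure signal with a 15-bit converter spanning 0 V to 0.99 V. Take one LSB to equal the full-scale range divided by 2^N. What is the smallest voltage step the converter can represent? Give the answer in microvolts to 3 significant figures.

Range is 0.99 V.
Number of codes = 2^15 = 32768.
One LSB is 0.99 V / 32768 = 30.2 µV.

30.2 µV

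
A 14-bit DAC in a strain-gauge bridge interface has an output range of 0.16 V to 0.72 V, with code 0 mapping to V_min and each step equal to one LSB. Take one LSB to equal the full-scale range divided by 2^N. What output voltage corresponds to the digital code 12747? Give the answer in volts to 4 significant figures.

0.5957 V

Range = 0.72 − (0.16) = 0.56 V. LSB = 0.56 V / 2^14.
V_out = V_min + code × LSB = 0.16 V + 12747 × 0.56 V / 16384
      = 0.16 + 0.435688 = 0.595688 V.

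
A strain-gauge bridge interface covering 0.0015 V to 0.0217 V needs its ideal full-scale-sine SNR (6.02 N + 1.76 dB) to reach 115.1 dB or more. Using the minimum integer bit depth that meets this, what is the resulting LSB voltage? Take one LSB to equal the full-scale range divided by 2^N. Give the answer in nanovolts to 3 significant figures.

38.5 nV

Full-scale range = 0.0217 V − (0.0015 V) = 0.0202 V.
N ≥ (115.1 − 1.76)/6.02 = 18.827 → N_min = 19.
One LSB is 0.0202 V / 524288 = 38.5 nV.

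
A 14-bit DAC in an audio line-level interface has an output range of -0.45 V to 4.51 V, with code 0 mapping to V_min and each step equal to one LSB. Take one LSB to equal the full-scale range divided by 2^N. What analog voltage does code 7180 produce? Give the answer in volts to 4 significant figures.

The full-scale span is 4.51 − (-0.45) = 4.96 V. LSB = 4.96 V / 2^14.
V_out = -0.45 + 7180 × (4.96/16384) V
      = -0.45 + 2.17363 = 1.72363 V.

1.724 V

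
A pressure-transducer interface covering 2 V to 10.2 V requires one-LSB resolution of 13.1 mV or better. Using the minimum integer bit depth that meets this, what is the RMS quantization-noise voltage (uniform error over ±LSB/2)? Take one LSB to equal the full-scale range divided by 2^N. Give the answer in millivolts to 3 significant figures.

2.31 mV

The full-scale span is 10.2 − (2) = 8.2 V.
Need 2^N ≥ 8.2 V / 13.1 mV = 626.0 → N_min = 10.
LSB = 8.2 V ÷ 2^10 = 8.2/1024 V = 8.0078 mV.
V_rms = LSB/√12 = 2.31 mV.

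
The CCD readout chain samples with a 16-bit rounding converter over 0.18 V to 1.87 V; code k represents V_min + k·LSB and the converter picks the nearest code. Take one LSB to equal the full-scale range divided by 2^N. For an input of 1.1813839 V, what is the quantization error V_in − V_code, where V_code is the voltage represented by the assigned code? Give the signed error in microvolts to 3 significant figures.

+9.39 µV

Span: 1.87 V − (0.18 V) = 1.69 V. LSB = 1.69 V / 2^16 ≈ 25.79 µV.
Position in LSBs: (1.1813839 − (0.18)) × 65536/1.69 = 38832.3641; rounding gives k = 38832.
V_code = 0.18 + (38832/65536) × 1.69 = 1.1813745117 V.
e = 1.1813839 − (1.1813745117) = +9.39 µV.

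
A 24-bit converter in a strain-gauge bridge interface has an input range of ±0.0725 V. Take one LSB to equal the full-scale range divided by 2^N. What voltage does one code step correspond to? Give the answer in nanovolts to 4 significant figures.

8.643 nV

Full-scale range = 0.0725 V − (-0.0725 V) = 0.145 V.
2^24 = 16777216 levels.
Step size = 0.145/16777216 V = 8.643 nV.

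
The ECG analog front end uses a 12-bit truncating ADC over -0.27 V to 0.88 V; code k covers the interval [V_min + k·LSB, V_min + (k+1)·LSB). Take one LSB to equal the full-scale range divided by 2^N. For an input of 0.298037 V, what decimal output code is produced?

2023

Full-scale range = 0.88 V − (-0.27 V) = 1.15 V. LSB = 1.15 V / 2^12 ≈ 280.8 µV.
V_in − V_min = 0.298037 − (-0.27) = 0.568037 V.
Divide by LSB: 0.568037 × 4096/1.15 = 2023.1996.
Truncating gives code 2023.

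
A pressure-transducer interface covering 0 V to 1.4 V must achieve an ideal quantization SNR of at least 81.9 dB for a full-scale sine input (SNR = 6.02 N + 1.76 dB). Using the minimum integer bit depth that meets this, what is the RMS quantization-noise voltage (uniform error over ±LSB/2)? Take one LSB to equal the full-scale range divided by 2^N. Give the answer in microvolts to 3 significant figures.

Range is 1.4 V.
Solving 6.02 N ≥ 81.9 − 1.76: N ≥ 13.312. Round up → N = 14.
LSB = 1.4 V ÷ 2^14 = 1.4/16384 V = 85.449 µV.
RMS noise = LSB/√12 = 24.7 µV.

24.7 µV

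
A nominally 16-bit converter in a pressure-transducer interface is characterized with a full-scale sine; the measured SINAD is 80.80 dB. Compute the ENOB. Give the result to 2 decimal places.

13.13 bits

(80.80 − 1.76) / 6.02 = 79.04/6.02 = 13.1296 effective bits.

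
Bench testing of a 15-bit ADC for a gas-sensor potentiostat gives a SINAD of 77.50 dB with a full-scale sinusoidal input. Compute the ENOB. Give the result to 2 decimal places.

ENOB = (77.50 − 1.76)/6.02 = 12.5814 bits.

12.58 bits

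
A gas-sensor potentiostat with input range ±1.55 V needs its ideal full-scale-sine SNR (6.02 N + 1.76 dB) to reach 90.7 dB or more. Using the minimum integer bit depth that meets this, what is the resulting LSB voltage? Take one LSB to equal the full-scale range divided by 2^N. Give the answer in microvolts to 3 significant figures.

94.6 µV

The full-scale span is 1.55 − (-1.55) = 3.1 V.
N ≥ (90.7 − 1.76)/6.02 = 14.774 → N_min = 15.
Step size = 3.1/32768 V = 94.6 µV.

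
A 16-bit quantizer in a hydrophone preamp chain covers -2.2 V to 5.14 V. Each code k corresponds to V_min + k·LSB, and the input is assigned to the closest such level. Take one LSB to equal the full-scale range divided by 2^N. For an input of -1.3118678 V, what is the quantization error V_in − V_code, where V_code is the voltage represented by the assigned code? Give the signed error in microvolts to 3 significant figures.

Span: 5.14 V − (-2.2 V) = 7.34 V. LSB = 7.34 V / 2^16 ≈ 112.0 µV.
(V_in − V_min)/LSB = (-1.3118678 − (-2.2)) × 65536/7.34 = 7929.7864 → nearest code k = 7930.
Reconstructed level: -2.2 + 7930 × 7.34/65536 V = -1.3118438721 V.
Error = V_in − V_code = -1.3118678 − (-1.3118438721) = −23.9 µV.

−23.9 µV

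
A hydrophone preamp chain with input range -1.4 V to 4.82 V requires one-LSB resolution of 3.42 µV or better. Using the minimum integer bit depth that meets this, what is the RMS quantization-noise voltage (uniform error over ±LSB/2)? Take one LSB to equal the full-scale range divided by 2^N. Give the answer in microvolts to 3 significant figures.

Range = 4.82 − (-1.4) = 6.22 V.
6.22 V / 3.42 µV = 1.819e6. Since 2^20 = 1048576 and 2^21 = 2097152, N = 21.
LSB = 6.22 V ÷ 2^21 = 6.22/2097152 V = 2.9659 µV.
σ_q = LSB/√12 = 2.9659 µV/3.4641 = 0.856 µV.

0.856 µV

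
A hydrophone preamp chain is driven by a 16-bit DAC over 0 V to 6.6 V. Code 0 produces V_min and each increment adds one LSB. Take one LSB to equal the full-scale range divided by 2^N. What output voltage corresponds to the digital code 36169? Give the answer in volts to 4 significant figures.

3.643 V

Range is 6.6 V. LSB = 6.6 V / 2^16.
V_out = 0 + 36169 × (6.6/65536) V
      = 0 V + 3.64251 V = 3.64251 V.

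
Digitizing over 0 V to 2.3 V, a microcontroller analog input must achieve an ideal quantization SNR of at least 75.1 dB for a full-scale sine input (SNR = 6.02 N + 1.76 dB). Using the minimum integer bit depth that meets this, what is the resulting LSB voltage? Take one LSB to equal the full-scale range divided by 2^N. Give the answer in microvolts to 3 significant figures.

281 µV

Range is 2.3 V.
N ≥ (75.1 − 1.76)/6.02 = 12.183 → N_min = 13.
One LSB is 2.3 V / 8192 = 281 µV.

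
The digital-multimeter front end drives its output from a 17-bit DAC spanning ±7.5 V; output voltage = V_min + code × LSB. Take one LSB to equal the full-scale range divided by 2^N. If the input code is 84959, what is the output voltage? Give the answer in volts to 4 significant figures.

Span: 7.5 V − (-7.5 V) = 15 V. LSB = 15 V / 2^17.
Output = V_min + (84959/131072) × range = -7.5 + 0.648186 × 15 V
      = -7.5 + 9.72279 = 2.22279 V.

2.223 V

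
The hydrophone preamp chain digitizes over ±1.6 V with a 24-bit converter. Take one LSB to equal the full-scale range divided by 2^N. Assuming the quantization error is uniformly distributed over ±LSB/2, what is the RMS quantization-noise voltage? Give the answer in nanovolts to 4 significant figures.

55.06 nV

The full-scale span is 1.6 − (-1.6) = 3.2 V.
LSB = 3.2 V ÷ 2^24 = 3.2/16777216 V = 190.735 nV.
For a uniform distribution on [−LSB/2, +LSB/2], V_rms = LSB/√12 = 190.735 nV/3.4641 = 55.06 nV.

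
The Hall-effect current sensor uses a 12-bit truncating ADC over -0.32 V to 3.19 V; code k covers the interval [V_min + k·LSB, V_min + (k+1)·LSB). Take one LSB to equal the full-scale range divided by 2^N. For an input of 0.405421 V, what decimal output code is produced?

Range = 3.19 − (-0.32) = 3.51 V. LSB = 3.51 V / 2^12 ≈ 0.8569 mV.
code = ⌊(V_in − V_min)/LSB⌋ = ⌊(V_in − V_min) × 2^12 / range⌋
     = ⌊(0.405421 − (-0.32)) × 4096 / 3.51⌋ = ⌊0.725421 × 4096/3.51⌋
     = ⌊846.531⌋ = 846.

846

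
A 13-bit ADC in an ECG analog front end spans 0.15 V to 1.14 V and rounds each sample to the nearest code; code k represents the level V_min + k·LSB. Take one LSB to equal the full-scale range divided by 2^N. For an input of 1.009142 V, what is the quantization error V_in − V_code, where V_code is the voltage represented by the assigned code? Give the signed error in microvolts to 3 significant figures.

Span: 1.14 V − (0.15 V) = 0.99 V. LSB = 0.99 V / 2^13 ≈ 120.8 µV.
Position in LSBs: (1.009142 − (0.15)) × 8192/0.99 = 7109.1831; rounding gives k = 7109.
Reconstructed level: 0.15 + 7109 × 0.99/8192 V = 1.009119873 V.
e = 1.009142 − (1.009119873) = +22.1 µV.

+22.1 µV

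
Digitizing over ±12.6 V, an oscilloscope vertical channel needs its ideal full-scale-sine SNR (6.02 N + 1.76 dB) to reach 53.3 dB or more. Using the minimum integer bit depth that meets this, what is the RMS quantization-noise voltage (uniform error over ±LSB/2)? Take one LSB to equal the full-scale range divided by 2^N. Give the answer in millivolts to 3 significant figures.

14.2 mV

Range = 12.6 − (-12.6) = 25.2 V.
6.02 N + 1.76 ≥ 53.3 gives N ≥ 8.561, so the minimum integer is 9.
LSB = 25.2 V / 2^9 = 49.219 mV.
V_rms = LSB/√12 = 14.2 mV.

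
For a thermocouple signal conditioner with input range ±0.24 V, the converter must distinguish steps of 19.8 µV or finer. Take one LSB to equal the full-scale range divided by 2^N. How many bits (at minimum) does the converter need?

Range = 0.24 − (-0.24) = 0.48 V.
Levels needed ≥ 0.48/19.8 µV = 24240. 2^15 = 32768 suffices, so N_min = 15.

15 bits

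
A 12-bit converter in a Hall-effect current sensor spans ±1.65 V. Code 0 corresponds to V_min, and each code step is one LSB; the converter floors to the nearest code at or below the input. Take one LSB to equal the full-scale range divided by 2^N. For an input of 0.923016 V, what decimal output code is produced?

The full-scale span is 1.65 − (-1.65) = 3.3 V. LSB = 3.3 V / 2^12 ≈ 0.8057 mV.
(V_in − V_min) × 2^12/range = (0.923016 − (-1.65)) × 4096/3.3 = 3193.659.
Floor → code = 3193.

3193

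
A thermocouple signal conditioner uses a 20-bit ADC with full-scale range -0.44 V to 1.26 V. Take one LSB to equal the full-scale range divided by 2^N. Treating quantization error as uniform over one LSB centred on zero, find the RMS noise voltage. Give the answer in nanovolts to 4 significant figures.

468.0 nV

Range = 1.26 − (-0.44) = 1.7 V.
LSB = 1.7 V / 2^20 = 1.62125 µV.
V_rms = LSB/√12 = 1.62125 µV / √12 = 468.0 nV.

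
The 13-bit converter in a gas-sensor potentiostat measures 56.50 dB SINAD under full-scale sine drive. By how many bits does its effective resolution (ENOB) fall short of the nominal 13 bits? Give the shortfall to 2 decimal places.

3.91 bits

ENOB = (SINAD − 1.76)/6.02 = (56.50 − 1.76)/6.02 = 9.0930 bits.
Lost resolution: 13 − 9.0930 = 3.9070 bits.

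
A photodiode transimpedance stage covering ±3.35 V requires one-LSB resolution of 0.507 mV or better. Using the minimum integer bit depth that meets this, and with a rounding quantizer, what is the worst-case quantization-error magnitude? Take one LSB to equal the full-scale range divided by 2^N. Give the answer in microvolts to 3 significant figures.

The full-scale span is 3.35 − (-3.35) = 6.7 V.
Levels needed ≥ 6.7/0.507 mV = 13210. 2^14 = 16384 suffices, so N_min = 14.
One LSB is 6.7 V / 16384 = 408.94 µV.
Max error for round-to-nearest is LSB/2 = 204 µV.

204 µV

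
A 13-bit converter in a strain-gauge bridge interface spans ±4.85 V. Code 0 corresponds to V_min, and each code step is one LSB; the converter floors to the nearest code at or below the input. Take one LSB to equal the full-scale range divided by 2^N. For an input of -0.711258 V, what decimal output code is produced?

Range = 4.85 − (-4.85) = 9.7 V. LSB = 9.7 V / 2^13 ≈ 1.184 mV.
(V_in − V_min) × 2^13/range = (-0.711258 − (-4.85)) × 8192/9.7 = 3495.317.
Floor → code = 3495.

3495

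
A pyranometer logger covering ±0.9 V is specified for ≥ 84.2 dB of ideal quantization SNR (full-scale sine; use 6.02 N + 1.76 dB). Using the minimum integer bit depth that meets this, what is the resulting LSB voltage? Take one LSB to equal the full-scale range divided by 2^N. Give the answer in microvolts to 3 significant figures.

110 µV

Full-scale range = 0.9 V − (-0.9 V) = 1.8 V.
Solving 6.02 N ≥ 84.2 − 1.76: N ≥ 13.694. Round up → N = 14.
Step size = 1.8/16384 V = 110 µV.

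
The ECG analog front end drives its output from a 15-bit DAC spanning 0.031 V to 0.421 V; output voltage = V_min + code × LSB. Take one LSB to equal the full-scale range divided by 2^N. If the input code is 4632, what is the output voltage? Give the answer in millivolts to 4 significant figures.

86.13 mV

The full-scale span is 0.421 − (0.031) = 0.39 V. LSB = 0.39 V / 2^15.
Output = V_min + (4632/32768) × range = 0.031 + 0.141357 × 0.39 V
      = 0.031 V + 0.0551294 V = 0.0861294 V.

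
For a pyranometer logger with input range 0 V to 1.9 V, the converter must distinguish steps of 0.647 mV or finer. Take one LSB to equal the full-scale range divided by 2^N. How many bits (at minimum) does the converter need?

12 bits

Range is 1.9 V.
Need 2^N ≥ 1.9 V / 0.647 mV = 2937 → N_min = 12.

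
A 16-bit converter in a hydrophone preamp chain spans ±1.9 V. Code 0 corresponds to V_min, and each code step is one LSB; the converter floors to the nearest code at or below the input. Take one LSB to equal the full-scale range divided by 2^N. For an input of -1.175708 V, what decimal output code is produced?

Span: 1.9 V − (-1.9 V) = 3.8 V. LSB = 3.8 V / 2^16 ≈ 57.98 µV.
V_in − V_min = -1.175708 − (-1.9) = 0.724292 V.
Divide by LSB: 0.724292 × 65536/3.8 = 12491.3686.
Truncating gives code 12491.

12491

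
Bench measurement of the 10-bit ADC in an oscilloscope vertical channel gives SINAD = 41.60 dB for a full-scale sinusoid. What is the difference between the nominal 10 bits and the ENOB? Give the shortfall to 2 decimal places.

3.38 bits

N_eff = (41.60 − 1.76)/6.02 = 6.6179 bits.
Lost resolution: 10 − 6.6179 = 3.3821 bits.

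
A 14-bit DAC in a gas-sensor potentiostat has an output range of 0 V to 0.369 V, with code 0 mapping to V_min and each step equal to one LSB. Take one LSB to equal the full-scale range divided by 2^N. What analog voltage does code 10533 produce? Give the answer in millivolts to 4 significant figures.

237.2 mV

Range is 0.369 V. LSB = 0.369 V / 2^14.
V_out = V_min + code × LSB = 0 V + 10533 × 0.369 V / 16384
      = 0 + 0.237224 = 0.237224 V.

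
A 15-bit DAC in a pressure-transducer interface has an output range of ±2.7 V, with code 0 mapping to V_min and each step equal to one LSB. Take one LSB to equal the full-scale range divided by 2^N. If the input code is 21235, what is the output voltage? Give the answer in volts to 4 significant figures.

0.7994 V

Full-scale range = 2.7 V − (-2.7 V) = 5.4 V. LSB = 5.4 V / 2^15.
V_out = V_min + code × LSB = -2.7 V + 21235 × 5.4 V / 32768
      = -2.7 + 3.49942 = 0.799420 V.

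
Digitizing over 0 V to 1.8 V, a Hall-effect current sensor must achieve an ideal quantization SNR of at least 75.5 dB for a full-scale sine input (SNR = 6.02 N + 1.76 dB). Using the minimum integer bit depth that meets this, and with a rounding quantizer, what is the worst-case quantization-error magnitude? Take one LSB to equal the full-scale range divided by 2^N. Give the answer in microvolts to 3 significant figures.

110 µV

Span = 1.8 V.
Required N = ⌈(75.5 − 1.76)/6.02⌉ = ⌈12.249⌉ = 13.
LSB = 1.8 V ÷ 2^13 = 1.8/8192 V = 219.73 µV.
Half an LSB is 110 µV.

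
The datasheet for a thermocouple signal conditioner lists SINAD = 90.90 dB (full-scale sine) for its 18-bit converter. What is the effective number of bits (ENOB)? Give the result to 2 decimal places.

ENOB = (90.90 − 1.76)/6.02 = 14.8073 bits.

14.81 bits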